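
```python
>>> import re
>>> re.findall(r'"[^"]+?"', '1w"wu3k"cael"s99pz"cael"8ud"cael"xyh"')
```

['"wu3k"', '"s99pz"', '"8ud"', '"xyh"']

`findall` yields the raw match text (4 of them) because the pattern has no groups.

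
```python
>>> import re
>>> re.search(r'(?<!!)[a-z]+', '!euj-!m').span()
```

A negative assertion filters positions out without eating any characters.
`re.search` scans for the first position where the pattern succeeds.
The match spans [2:4] → 'uj'.

(2, 4)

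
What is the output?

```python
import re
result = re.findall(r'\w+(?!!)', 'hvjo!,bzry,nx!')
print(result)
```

['hvj', 'bzry', 'n']

`(?!…)`/`(?<!…)` only lets a position through if the neighbouring text does NOT match; no characters are consumed.
Walking the string: at [0:3] → 'hvj'; at [6:10] → 'bzry'; at [11:12] → 'n'.
No capturing groups, so `findall` returns the 3 full match strings.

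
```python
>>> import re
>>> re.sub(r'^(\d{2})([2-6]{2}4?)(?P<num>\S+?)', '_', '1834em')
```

'_m'

This matches anchored at the start of the string; then exactly 2 of a digit (captured); then exactly 2 of a character in [2-6], then optionally the literal '4' (captured); then one or more of a non-whitespace character (lazy) (captured as 'num').
The `?` after the quantifier makes it lazy — it takes as little as possible before letting the rest of the pattern try.
Matches: at [0:5] → '1834e'.
`sub` substitutes '_' at each match site.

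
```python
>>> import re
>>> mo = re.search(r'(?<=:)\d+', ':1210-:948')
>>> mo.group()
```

'1210'

The lookaround is zero-width — it requires the adjacent text to match without consuming it, so the asserted text isn't part of the match.
Unlike `match`, `search` isn't anchored — it looks for the pattern anywhere in the string.
The match spans [1:5] → '1210'.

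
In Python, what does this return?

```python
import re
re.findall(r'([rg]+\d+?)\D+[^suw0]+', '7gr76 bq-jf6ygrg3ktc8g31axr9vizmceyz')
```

['gr76']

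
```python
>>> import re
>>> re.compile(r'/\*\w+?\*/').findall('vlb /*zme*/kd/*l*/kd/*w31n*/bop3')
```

['/*zme*/', '/*l*/', '/*w31n*/']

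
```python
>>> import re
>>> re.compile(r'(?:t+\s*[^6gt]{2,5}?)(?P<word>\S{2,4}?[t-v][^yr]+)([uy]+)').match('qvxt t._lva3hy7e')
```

None

Pattern: one or more of the literal 't', then zero or more of whitespace, then 2 to 5 of any character except [6gt] (lazy) (non-capturing group); then 2 to 4 of a non-whitespace character (lazy), then a character in [t-v], then one or more of any character except [yr] (captured as 'word'); then one or more of one of [uy] (captured).
`match` is anchored at position 0; if the pattern doesn't fit there, it returns None.
Here the string doesn't start with a match, so the call returns None.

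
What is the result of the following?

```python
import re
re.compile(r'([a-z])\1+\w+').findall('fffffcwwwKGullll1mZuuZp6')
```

['f']

`\1` has to match the exact text group 1 already captured.
Because there's exactly one group, `findall` drops the full match and keeps group 1 from the one hit.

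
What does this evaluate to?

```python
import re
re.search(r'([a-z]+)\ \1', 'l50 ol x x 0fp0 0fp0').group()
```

'x x'

`\1` has to match the exact text group 1 already captured.
The match spans [7:10] → 'x x'.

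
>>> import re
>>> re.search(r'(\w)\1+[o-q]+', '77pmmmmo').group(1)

The match spans [0:3] → '77p'.
Captured: group 1 = '7'.

'7'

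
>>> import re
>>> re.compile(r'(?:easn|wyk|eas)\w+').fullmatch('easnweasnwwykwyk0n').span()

(0, 18)

`fullmatch` succeeds only if the pattern covers the string from start to end.
The match spans [0:18] → 'easnweasnwwykwyk0n'.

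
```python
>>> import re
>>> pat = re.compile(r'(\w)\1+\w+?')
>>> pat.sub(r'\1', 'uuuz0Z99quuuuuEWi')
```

'u0Z9uWi'

`\1` has to match the exact text group 1 already captured.
Matches: at [0:4] → 'uuuz'; at [6:9] → '99q'; at [9:15] → 'uuuuuE'.
The replacement refers to a captured group, so each match is rewritten using its own captured text.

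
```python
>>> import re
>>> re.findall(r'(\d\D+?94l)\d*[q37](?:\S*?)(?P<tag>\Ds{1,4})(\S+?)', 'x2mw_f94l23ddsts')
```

[('2mw_f94l', 'ds', 't')]

Multiple groups make `findall` return tuples — one 3-tuple for the one match.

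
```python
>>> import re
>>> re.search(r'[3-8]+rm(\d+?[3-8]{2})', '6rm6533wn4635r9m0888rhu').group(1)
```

'653'

Pattern: one or more of a character in [3-8], then the literal 'rm'; then one or more of a digit (lazy), then exactly 2 of a character in [3-8] (captured).
A `+?`/`*?`/`{m,n}?` starts at its minimum and grows only as far as needed for what follows to match.
Unlike `match`, `search` isn't anchored — it looks for the pattern anywhere in the string.
The match spans [0:6] → '6rm653'.
Captured: group 1 = '653'.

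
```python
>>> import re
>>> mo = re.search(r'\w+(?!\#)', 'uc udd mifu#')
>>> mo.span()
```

The negative lookahead/lookbehind blocks any match where the forbidden context is present.
The match spans [0:2] → 'uc'.

(0, 2)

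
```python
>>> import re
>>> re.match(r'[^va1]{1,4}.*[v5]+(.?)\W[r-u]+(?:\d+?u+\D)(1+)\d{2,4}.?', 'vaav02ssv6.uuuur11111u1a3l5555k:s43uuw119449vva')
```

None

`match` is anchored at position 0; if the pattern doesn't fit there, it returns None.
Here position 0 doesn't satisfy it, so the call returns None.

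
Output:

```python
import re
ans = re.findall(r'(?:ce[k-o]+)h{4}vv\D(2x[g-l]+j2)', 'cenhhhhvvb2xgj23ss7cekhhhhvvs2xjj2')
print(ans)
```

['2xgj2', '2xjj2']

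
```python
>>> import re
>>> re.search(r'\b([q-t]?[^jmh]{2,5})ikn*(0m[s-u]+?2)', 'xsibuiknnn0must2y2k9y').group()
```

'xsibuiknnn0must2'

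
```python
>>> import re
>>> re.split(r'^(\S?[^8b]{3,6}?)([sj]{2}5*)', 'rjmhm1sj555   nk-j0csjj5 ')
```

Pattern: anchored at the start of the string; then optionally a non-whitespace character, then 3 to 6 of any character except [8b] (lazy) (captured); then exactly 2 of one of [sj], then zero or more of the literal '5' (captured).
Matches to split on: at [0:11] → 'rjmhm1sj555'.
Because the pattern has a capturing group, `split` also inserts each captured text between the pieces.

['', 'rjmhm1', 'sj555', '   nk-j0csjj5 ']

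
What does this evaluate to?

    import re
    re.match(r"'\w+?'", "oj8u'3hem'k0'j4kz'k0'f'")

With `match`, the pattern is implicitly anchored at the beginning.
Here the pattern fails at index 0, so the call returns None.

None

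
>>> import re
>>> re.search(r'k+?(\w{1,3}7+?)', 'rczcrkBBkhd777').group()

Pattern: one or more of a literal 'k' (lazy); then 1 to 3 of a word character, then one or more of the literal '7' (lazy) (captured).
A `+?`/`*?`/`{m,n}?` starts at its minimum and grows only as far as needed for what follows to match.
Unlike `match`, `search` isn't anchored — it looks for the pattern anywhere in the string.
The match spans [8:13] → 'khd77'.
Captured: group 1 = 'hd77'.

'khd77'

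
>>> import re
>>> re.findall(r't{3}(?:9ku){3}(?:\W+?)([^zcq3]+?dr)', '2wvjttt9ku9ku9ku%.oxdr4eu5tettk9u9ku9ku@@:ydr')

['.oxdr']

Pattern: exactly 3 of a literal 't', then the literal '9ku' repeated 3 times; then one or more of a non-word character (lazy) (non-capturing group); then one or more of any character except [zcq3] (lazy), then the literal 'dr' (captured).
Because the quantifier is non-greedy, it stops expanding at the earliest point where the rest of the pattern can succeed.
Scanning left to right: at [4:22] match 'ttt9ku9ku9ku%.oxdr', group 1 = '.oxdr'.
With a single group, `findall` returns only what that group captured — 1 item.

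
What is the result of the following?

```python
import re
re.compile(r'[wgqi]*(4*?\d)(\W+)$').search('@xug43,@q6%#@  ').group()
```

'q6%#@  '

The pattern matches zero or more of one of [wgqi]; then zero or more of a literal '4' (lazy), then a digit (captured); then one or more of a non-word character (captured); then anchored at the end.
`re.search` tries every starting position until one works.
The match spans [8:15] → 'q6%#@  '.
Captured: group 1 = '6', group 2 = '%#@  '.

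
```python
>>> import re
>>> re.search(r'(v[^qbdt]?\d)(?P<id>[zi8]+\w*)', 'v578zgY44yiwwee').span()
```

(0, 15)

The match spans [0:15] → 'v578zgY44yiwwee'.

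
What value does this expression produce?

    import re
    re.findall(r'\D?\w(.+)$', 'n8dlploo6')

['dlploo6']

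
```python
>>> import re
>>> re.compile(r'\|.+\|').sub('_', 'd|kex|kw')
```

'd_kw'

Matches: at [1:6] → '|kex|'.
`sub` substitutes '_' at each match site.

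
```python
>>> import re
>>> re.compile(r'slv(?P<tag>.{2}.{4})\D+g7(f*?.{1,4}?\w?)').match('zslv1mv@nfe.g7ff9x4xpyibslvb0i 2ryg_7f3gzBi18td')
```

This matches the literal 's', then the literal 'lv'; then exactly 2 of any character, then exactly 4 of any character (captured as 'tag'); then one or more of a non-digit, then the literal 'g7'; then zero or more of the literal 'f' (lazy), then 1 to 4 of any character (lazy), then optionally a word character (captured).
With `match`, the pattern is implicitly anchored at the beginning.
Here the string doesn't start with a match, so the call returns None.

None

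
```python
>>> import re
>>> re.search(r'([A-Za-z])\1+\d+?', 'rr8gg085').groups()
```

('r',)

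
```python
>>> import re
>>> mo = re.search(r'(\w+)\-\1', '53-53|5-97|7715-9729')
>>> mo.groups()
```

('53',)

A backreference is literal: `\1` must see the identical characters the first group matched.
Unlike `match`, `search` isn't anchored — it looks for the pattern anywhere in the string.
The match spans [0:5] → '53-53'.
Captured: group 1 = '53'.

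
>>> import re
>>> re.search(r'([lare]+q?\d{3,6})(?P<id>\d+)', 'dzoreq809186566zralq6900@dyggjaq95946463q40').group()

'req809186566'

Pattern: one or more of one of [lare], then optionally the literal 'q', then 3 to 6 of a digit (captured); then one or more of a digit (captured as 'id').
The match spans [3:15] → 'req809186566'.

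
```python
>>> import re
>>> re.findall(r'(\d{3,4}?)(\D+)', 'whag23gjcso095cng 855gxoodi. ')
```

[('095', 'cng '), ('855', 'gxoodi. ')]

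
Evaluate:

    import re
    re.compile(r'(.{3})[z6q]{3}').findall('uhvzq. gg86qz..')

The pattern matches exactly 3 of any character (captured); then exactly 3 of one of [z6q].
Matches: at [7:13] match 'gg86qz', group 1 = 'gg8'.
With a single group, `findall` returns only what that group captured — 1 item.

['gg8']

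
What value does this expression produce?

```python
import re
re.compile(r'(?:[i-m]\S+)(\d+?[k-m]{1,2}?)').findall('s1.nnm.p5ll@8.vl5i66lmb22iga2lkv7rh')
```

['2l']

The pattern matches a character in [i-m], then one or more of a non-whitespace character (non-capturing group); then one or more of a digit (lazy), then 1 to 2 of a character in [k-m] (lazy) (captured).
With the lazy modifier that quantifier settles for the fewest repetitions that let the rest of the pattern succeed (the atoms after it are unaffected and can still be greedy).
Scanning left to right: at [5:30] match 'm.p5ll@8.vl5i66lmb22iga2l', group 1 = '2l'.
Because there's exactly one group, `findall` drops the full match and keeps group 1 from the one hit.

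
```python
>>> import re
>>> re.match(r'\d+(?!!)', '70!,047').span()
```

`re.match` won't scan ahead — the pattern has to work from the very first character.
The match spans [0:1] → '7'.

(0, 1)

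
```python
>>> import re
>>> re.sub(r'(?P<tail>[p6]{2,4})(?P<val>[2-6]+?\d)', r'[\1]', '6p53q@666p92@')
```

'[6p]q@666p92@'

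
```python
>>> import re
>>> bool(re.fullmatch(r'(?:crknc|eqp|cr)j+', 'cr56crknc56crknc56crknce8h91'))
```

False

`fullmatch` succeeds only if the pattern covers the string from start to end.
Here the string isn't matched end-to-end, so the call returns None, and `bool(None)` is False.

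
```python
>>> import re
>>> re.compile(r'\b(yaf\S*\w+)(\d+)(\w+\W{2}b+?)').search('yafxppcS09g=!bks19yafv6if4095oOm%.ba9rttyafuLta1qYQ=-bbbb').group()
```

Pattern: a word boundary (`\b`, zero-width); then the literal 'yaf', then zero or more of a non-whitespace character, then one or more of a word character (captured); then one or more of a digit (captured); then one or more of a word character, then exactly 2 of a non-word character, then one or more of the literal 'b' (lazy) (captured).
Lazy quantifiers expand one character at a time until the remainder of the pattern can match.
Unlike `match`, `search` isn't anchored — it looks for the pattern anywhere in the string.
The match spans [0:54] → 'yafxppcS09g=!bks19yafv6if4095oOm%.ba9rttyafuLta1qYQ=-b'.
Captured: group 1 = 'yafxppcS09g=!bks19yafv6if4095oOm%.ba9rttyafuLta', group 2 = '1', group 3 = 'qYQ=-b'.

'yafxppcS09g=!bks19yafv6if4095oOm%.ba9rttyafuLta1qYQ=-b'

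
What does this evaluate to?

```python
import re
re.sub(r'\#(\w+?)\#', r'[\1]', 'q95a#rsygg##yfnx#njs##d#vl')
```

Matches: at [4:11] → '#rsygg#'; at [11:17] → '#yfnx#'; at [21:24] → '#d#'.
Each match is replaced using the text its own group 1 captured.

'q95a[rsygg][yfnx]njs#[d]vl'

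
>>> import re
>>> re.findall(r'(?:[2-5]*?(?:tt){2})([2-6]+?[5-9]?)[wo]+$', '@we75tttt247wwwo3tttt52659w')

This matches zero or more of a character in [2-5] (lazy), then the literal 'tt' repeated 2 times (non-capturing group); then one or more of a character in [2-6] (lazy), then optionally a character in [5-9] (captured); then one or more of one of [wo]; then anchored at the end.
`findall` collects group 1 from the one match (1 total).

['52659']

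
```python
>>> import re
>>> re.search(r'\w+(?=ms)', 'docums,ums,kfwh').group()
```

'docu'

The `(?=…)`/`(?<=…)` assertion just peeks at neighbouring text; it doesn't advance the match position.
Unlike `match`, `search` isn't anchored — it looks for the pattern anywhere in the string.
The match spans [0:4] → 'docu'.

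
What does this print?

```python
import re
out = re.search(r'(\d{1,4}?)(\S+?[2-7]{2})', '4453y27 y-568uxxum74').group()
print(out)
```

With the lazy modifier that quantifier settles for the fewest repetitions that let the rest of the pattern succeed (the atoms after it are unaffected and can still be greedy).
The match spans [0:4] → '4453'.

4453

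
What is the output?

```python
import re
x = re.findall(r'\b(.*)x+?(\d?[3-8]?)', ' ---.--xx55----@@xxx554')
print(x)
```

With 2 capturing groups, `findall` returns a 2-tuple per match.

[('xx55----@@xx', '55')]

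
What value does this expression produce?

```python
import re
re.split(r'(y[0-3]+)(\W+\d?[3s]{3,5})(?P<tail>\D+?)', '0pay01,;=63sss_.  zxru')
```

A `+?`/`*?`/`{m,n}?` starts at its minimum and grows only as far as needed for what follows to match.
With a capturing group present, the delimiter's captured portion is kept in the result list.

['0pa', 'y01', ',;=63sss', '_', '.  zxru']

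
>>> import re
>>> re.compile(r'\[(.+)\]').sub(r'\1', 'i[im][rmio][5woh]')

`\1` in the replacement pulls in group 1's text for each match.

'iim][rmio][5woh'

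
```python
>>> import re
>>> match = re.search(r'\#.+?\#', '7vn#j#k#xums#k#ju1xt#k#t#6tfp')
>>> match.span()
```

(3, 6)

`re.search` scans for the first position where the pattern succeeds.
The match spans [3:6] → '#j#'.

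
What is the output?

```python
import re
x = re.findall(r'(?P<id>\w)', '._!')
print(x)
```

['_']

This matches a word character (captured as 'id').
Matches: at [1:2] match '_', group 1 = '_'.
One capturing group, so `findall` returns just the captured substring from the one match — 1 in all.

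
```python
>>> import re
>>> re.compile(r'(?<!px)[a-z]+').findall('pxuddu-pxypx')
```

['pxuddu', 'pxypx']

A negative assertion filters positions out without eating any characters.
Walking the string: at [0:6] → 'pxuddu'; at [7:12] → 'pxypx'.
Since nothing is captured, `findall` lists the 2 matched substrings directly.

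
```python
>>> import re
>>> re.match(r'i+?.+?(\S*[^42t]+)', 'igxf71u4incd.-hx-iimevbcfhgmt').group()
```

'igxf71u4incd.-hx-iimevbcfhgm'

With `match`, the pattern is implicitly anchored at the beginning.
The match spans [0:28] → 'igxf71u4incd.-hx-iimevbcfhgm'.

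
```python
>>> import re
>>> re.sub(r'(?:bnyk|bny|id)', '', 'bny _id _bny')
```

' _ _'

`sub` substitutes '' at each match site.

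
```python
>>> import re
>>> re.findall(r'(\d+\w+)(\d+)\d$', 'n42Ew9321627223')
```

[('42Ew93216272', '2')]

The pattern matches one or more of a digit, then one or more of a word character (captured); then one or more of a digit (captured); then a digit; then anchored at the end.
With 2 capturing groups, `findall` returns a 2-tuple per match.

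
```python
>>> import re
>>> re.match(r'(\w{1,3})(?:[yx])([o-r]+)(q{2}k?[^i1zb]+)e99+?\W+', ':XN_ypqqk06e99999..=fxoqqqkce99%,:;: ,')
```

None

With `match`, the pattern is implicitly anchored at the beginning.
Here the pattern fails at index 0, so the call returns None.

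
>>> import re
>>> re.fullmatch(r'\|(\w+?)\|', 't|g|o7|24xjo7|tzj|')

For `fullmatch`, every character of the input must be accounted for by the pattern.
Here there's no way to consume every character, so the call returns None.

None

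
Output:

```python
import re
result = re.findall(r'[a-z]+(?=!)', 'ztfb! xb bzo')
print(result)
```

['ztfb']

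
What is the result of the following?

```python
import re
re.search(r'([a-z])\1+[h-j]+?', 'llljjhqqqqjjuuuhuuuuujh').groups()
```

`\1` has to match the exact text group 1 already captured.
`search` walks the string left to right and returns the first match it finds.
The match spans [0:4] → 'lllj'.
Captured: group 1 = 'l'.

('l',)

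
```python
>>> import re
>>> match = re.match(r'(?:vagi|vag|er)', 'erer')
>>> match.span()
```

With `match`, the pattern is implicitly anchored at the beginning.
The match spans [0:2] → 'er'.

(0, 2)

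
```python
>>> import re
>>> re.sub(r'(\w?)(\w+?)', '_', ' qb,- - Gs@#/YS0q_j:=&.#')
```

Each match is replaced by '_'.

' _,- - _@#/___:=&.#'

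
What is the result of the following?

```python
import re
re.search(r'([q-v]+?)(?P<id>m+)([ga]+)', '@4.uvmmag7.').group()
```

Pattern: one or more of a character in [q-v] (lazy) (captured); then one or more of a literal 'm' (captured as 'id'); then one or more of one of [ga] (captured).
`re.search` tries every starting position until one works.
The match spans [3:9] → 'uvmmag'.
Captured: group 1 = 'uv', group 2 = 'mm', group 3 = 'ag'.

'uvmmag'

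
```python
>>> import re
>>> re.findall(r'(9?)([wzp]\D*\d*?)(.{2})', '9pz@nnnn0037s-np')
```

[('9', 'pz@nnnn', '00')]

The pattern matches optionally a literal '9' (captured); then one of [wzp], then zero or more of a non-digit, then zero or more of a digit (lazy) (captured); then exactly 2 of any character (captured).
Because the quantifier is non-greedy, it stops expanding at the earliest point where the rest of the pattern can succeed.
Scanning left to right: at [0:10] match '9pz@nnnn00', groups = ('9', 'pz@nnnn', '00').
3 groups means the one result is a tuple of 3 captured strings — 1 here.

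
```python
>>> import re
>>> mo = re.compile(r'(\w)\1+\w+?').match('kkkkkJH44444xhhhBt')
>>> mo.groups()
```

('k',)

The match spans [0:6] → 'kkkkkJ'.
Captured: group 1 = 'k'.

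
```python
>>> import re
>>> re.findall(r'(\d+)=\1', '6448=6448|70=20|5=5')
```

['6448', '5']

The backreference `\1` re-matches whatever the first group consumed, character for character.
Because there's exactly one group, `findall` drops the full match and keeps group 1 from each hit.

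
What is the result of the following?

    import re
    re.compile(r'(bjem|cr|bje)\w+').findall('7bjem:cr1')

['bje', 'cr']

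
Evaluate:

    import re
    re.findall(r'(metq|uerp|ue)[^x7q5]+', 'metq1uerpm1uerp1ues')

['metq']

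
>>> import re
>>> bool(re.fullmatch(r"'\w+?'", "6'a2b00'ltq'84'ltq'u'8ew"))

False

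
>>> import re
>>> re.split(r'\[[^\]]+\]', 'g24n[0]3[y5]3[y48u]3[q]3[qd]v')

Matches to split on: at [4:7] → '[0]'; at [8:12] → '[y5]'; at [13:19] → '[y48u]'; at [20:23] → '[q]'; at [24:28] → '[qd]'.
The string is cut at each match, leaving 6 pieces.

['g24n', '3', '3', '3', '3', 'v']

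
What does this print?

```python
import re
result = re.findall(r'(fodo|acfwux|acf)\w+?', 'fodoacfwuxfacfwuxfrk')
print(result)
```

Alternation isn't longest-match — the leftmost alternative that fits at this position is chosen.
Because there's exactly one group, `findall` drops the full match and keeps group 1 from each hit.

['fodo', 'acfwux']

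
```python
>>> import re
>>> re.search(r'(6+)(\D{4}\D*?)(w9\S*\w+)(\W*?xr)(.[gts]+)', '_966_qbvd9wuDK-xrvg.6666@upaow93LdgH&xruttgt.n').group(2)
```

'@upao'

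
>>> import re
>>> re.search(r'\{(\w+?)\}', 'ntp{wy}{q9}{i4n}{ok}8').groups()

('wy',)

The match spans [3:7] → '{wy}'.
Captured: group 1 = 'wy'.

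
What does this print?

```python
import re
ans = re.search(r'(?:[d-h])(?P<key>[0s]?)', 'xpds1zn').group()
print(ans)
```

ds

Pattern: a character in [d-h] (non-capturing group); then optionally one of [0s] (captured as 'key').
The match spans [2:4] → 'ds'.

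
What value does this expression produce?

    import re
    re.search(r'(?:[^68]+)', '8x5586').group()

'x55'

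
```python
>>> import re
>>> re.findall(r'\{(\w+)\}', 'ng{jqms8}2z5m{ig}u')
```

`findall` collects group 1 from each match (2 total).

['jqms8', 'ig']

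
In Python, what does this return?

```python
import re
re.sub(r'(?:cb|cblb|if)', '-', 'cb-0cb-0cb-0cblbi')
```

'--0--0--0-lbi'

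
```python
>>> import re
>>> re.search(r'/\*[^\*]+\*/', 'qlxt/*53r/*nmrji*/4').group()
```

The match spans [9:18] → '/*nmrji*/'.

'/*nmrji*/'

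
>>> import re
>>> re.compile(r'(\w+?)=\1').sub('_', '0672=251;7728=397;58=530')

'067_51;7728=397;58=530'

After group 1 captures some text, `\1` only succeeds where that same text appears again.
Matches: at [3:6] → '2=2'.
`sub` substitutes '_' at each match site.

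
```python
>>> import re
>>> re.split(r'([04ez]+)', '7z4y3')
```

['7', 'z4', 'y3']

This matches one or more of one of [04ez] (captured).
Matches to split on: at [1:3] → 'z4'.
`re.split` interleaves the captured-group text with the surrounding fragments.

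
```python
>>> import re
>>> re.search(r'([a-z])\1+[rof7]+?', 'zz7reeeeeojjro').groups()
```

('z',)

`\1` is not a pattern — it's the concrete string captured by group 1, re-applied verbatim.
`search` walks the string left to right and returns the first match it finds.
The match spans [0:3] → 'zz7'.
Captured: group 1 = 'z'.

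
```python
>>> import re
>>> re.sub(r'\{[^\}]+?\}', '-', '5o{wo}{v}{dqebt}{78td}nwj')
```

Matches: at [2:6] → '{wo}'; at [6:9] → '{v}'; at [9:16] → '{dqebt}'; at [16:22] → '{78td}'.
Each match is replaced by '-'.

'5o----nwj'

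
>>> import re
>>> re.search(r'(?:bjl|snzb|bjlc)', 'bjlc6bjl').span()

(0, 3)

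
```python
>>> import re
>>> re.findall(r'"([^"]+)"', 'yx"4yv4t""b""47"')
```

Scanning left to right: at [2:9] match '"4yv4t"', group 1 = '4yv4t'; at [9:12] match '"b"', group 1 = 'b'; at [12:16] match '"47"', group 1 = '47'.
`findall` collects group 1 from each match (3 total).

['4yv4t', 'b', '47']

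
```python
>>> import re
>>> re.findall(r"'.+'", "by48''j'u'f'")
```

["''j'u'f'"]

With no groups in the pattern, `findall` gives back each whole match — 1 here.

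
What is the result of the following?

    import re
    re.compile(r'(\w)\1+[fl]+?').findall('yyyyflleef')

['y', 'e']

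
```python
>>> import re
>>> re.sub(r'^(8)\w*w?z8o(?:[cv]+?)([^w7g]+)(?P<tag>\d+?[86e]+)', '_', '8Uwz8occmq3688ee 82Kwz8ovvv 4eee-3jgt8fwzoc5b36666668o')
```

'_ 82Kwz8ovvv 4eee-3jgt8fwzoc5b36666668o'

The pattern matches anchored at the start of the string; then a literal '8' (captured); then zero or more of a word character, then optionally a literal 'w', then the literal 'z8o'; then one or more of one of [cv] (lazy) (non-capturing group); then one or more of any character except [w7g] (captured); then one or more of a digit (lazy), then one or more of one of [86e] (captured as 'tag').
Matches: at [0:16] → '8Uwz8occmq3688ee'.
Each match is replaced by '_'.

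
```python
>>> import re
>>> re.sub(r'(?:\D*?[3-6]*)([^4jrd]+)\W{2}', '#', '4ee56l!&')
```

'#'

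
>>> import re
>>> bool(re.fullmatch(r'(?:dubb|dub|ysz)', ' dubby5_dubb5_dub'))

False

`re.fullmatch` is like wrapping the pattern in `^…$` (in single-line mode).
Here there's no way to consume every character, so the call returns None, and `bool(None)` is False.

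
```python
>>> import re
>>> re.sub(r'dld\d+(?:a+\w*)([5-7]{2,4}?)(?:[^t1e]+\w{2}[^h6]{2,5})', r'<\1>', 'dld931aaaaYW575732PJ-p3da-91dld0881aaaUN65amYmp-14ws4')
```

The pattern matches the literal 'dld', then one or more of a digit; then one or more of the literal 'a', then zero or more of a word character (non-capturing group); then 2 to 4 of a character in [5-7] (lazy) (captured); then one or more of any character except [t1e], then exactly 2 of a word character, then 2 to 5 of any character except [h6] (non-capturing group).
Matches: at [0:34] → 'dld931aaaaYW575732PJ-p3da-91dld088'.
Each match is replaced using the text its own group 1 captured.

'<57>1aaaUN65amYmp-14ws4'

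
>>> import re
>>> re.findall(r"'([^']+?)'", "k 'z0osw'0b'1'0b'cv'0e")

['z0osw', '1', 'cv']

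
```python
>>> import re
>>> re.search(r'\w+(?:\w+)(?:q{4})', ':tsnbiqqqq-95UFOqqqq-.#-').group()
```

Pattern: one or more of a word character; then one or more of a word character (non-capturing group); then exactly 4 of a literal 'q' (non-capturing group).
`re.search` scans for the first position where the pattern succeeds.
The match spans [1:10] → 'tsnbiqqqq'.

'tsnbiqqqq'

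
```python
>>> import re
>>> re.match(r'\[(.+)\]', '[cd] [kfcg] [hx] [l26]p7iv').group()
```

'[cd] [kfcg] [hx] [l26]'

`match` is anchored at position 0; if the pattern doesn't fit there, it returns None.
The match spans [0:22] → '[cd] [kfcg] [hx] [l26]'.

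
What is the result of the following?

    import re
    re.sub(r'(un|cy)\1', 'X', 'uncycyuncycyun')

'unXunXun'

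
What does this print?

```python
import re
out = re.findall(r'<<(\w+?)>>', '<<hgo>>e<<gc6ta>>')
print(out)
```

Matches: at [0:7] match '<<hgo>>', group 1 = 'hgo'; at [8:17] match '<<gc6ta>>', group 1 = 'gc6ta'.
With a single group, `findall` returns only what that group captured — 2 items.

['hgo', 'gc6ta']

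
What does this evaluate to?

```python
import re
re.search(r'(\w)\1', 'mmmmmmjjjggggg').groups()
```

('m',)

The match spans [0:2] → 'mm'.
Captured: group 1 = 'm'.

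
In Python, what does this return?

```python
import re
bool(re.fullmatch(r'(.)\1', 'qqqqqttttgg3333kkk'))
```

`fullmatch` succeeds only if the pattern covers the string from start to end.
Here the pattern can't cover the whole string, so the call returns None, and `bool(None)` is False.

False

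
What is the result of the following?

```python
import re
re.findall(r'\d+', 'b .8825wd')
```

This matches one or more of a digit.
Walking the string: at [3:7] → '8825'.
With no groups in the pattern, `findall` gives back each whole match — 1 here.

['8825']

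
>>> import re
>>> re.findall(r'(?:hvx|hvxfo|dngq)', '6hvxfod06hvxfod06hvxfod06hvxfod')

['hvx', 'hvx', 'hvx', 'hvx']

The regex engine tests alternatives in the order written; an earlier branch that matches wins even if a later one would match more.
Walking the string: at [1:4] → 'hvx'; at [9:12] → 'hvx'; at [17:20] → 'hvx'; at [25:28] → 'hvx'.
Since nothing is captured, `findall` lists the 4 matched substrings directly.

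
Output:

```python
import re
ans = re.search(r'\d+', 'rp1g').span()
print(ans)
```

Pattern: one or more of a digit.
The match spans [2:3] → '1'.

(2, 3)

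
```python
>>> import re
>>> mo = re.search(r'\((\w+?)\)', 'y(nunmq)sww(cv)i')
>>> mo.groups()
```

('nunmq',)

The match spans [1:8] → '(nunmq)'.
Captured: group 1 = 'nunmq'.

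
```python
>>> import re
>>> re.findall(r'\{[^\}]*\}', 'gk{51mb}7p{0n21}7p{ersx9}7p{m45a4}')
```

['{51mb}', '{0n21}', '{ersx9}', '{m45a4}']

Since nothing is captured, `findall` lists the 4 matched substrings directly.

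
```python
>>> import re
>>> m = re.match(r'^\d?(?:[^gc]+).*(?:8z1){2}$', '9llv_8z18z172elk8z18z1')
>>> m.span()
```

(0, 22)

`re.match` won't scan ahead — the pattern has to work from the very first character.
The match spans [0:22] → '9llv_8z18z172elk8z18z1'.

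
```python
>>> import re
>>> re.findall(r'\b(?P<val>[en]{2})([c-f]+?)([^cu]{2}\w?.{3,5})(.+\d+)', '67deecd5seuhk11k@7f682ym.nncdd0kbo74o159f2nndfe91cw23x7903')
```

A `+?`/`*?`/`{m,n}?` starts at its minimum and grows only as far as needed for what follows to match.
With 4 capturing groups, `findall` returns a 4-tuple per match.

[('nn', 'c', 'dd0kbo74', 'o159f2nndfe91cw23x7903')]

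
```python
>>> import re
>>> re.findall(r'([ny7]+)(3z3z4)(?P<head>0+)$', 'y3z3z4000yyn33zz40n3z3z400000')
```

[('n', '3z3z4', '00000')]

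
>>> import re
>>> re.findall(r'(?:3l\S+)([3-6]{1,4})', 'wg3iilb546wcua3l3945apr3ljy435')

['5']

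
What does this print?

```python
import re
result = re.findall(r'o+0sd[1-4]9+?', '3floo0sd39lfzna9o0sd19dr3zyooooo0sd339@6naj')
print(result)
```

['oo0sd39', 'o0sd19']

The pattern matches one or more of a literal 'o', then the literal '0sd', then a character in [1-4]; then one or more of a literal '9' (lazy).
Since nothing is captured, `findall` lists the 2 matched substrings directly.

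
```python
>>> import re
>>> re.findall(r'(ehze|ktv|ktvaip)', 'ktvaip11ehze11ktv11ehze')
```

['ktv', 'ehze', 'ktv', 'ehze']

Branches in `(...|...)` are attempted left-to-right; the first branch that allows the whole pattern to succeed is taken.
Scanning left to right: at [0:3] match 'ktv', group 1 = 'ktv'; at [8:12] match 'ehze', group 1 = 'ehze'; at [14:17] match 'ktv', group 1 = 'ktv'; at [19:23] match 'ehze', group 1 = 'ehze'.
With a single group, `findall` returns only what that group captured — 4 items.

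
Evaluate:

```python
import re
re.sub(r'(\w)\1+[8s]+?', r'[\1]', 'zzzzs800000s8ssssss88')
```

'[z]8[0]8[s]8'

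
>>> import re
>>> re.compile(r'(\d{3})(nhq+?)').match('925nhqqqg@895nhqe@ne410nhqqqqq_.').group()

'925nhq'

The pattern matches exactly 3 of a digit (captured); then the literal 'nh', then one or more of the literal 'q' (lazy) (captured).
Because the quantifier is non-greedy, it stops expanding at the earliest point where the rest of the pattern can succeed.
`match` is anchored at position 0; if the pattern doesn't fit there, it returns None.
The match spans [0:6] → '925nhq'.
Captured: group 1 = '925', group 2 = 'nhq'.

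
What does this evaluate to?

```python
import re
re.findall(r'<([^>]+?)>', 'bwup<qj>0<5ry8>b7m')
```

['qj', '5ry8']

One capturing group, so `findall` returns just the captured substring from each match — 2 in all.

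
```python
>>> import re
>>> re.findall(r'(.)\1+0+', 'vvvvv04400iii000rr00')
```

['v', '4', 'i', 'r']

The backreference `\1` re-matches whatever the first group consumed, character for character.
Scanning left to right: at [0:6] match 'vvvvv0', group 1 = 'v'; at [6:10] match '4400', group 1 = '4'; at [10:16] match 'iii000', group 1 = 'i'; at [16:20] match 'rr00', group 1 = 'r'.
Because there's exactly one group, `findall` drops the full match and keeps group 1 from each hit.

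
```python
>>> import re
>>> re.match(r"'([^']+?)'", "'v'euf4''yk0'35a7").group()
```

"'v'"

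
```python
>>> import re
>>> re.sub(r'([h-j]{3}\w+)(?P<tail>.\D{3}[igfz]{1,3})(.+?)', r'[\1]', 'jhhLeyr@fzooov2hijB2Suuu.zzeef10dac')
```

'[jhhLe]oov2[hijB2Su]ef10dac'

The `?` after the quantifier makes it lazy — it takes as little as possible before letting the rest of the pattern try.
The replacement refers to a captured group, so each match is rewritten using its own captured text.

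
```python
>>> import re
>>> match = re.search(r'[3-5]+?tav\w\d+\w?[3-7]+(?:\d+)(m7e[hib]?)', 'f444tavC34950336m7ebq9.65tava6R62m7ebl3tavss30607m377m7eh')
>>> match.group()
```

The pattern matches one or more of a character in [3-5] (lazy), then the literal 'tav'; then a word character, then one or more of a digit, then optionally a word character; then one or more of a character in [3-7]; then one or more of a digit (non-capturing group); then the literal 'm7e', then optionally one of [hib] (captured).
`re.search` scans for the first position where the pattern succeeds.
The match spans [1:20] → '444tavC34950336m7eb'.
Captured: group 1 = 'm7eb'.

'444tavC34950336m7eb'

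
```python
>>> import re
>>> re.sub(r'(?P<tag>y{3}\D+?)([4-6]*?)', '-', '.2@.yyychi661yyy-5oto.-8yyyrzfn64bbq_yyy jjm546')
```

'.2@.-hi661-5oto.-8-zfn64bbq_-jjm546'

The `?` after the quantifier makes it lazy — it takes as little as possible before letting the rest of the pattern try.
Each match is replaced by '-'.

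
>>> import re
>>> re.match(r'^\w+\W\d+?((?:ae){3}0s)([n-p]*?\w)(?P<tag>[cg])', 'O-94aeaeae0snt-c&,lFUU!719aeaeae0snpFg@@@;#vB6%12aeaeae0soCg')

None

This matches anchored at the start of the string; then one or more of a word character, then a non-word character, then one or more of a digit (lazy); then the literal 'ae' repeated 3 times, then the literal '0s' (captured); then zero or more of a character in [n-p] (lazy), then a word character (captured); then one of [cg] (captured as 'tag').
`re.match` won't scan ahead — the pattern has to work from the very first character.
Here the pattern fails at index 0, so the call returns None.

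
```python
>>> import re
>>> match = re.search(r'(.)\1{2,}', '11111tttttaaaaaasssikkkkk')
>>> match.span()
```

`\1` is not a pattern — it's the concrete string captured by group 1, re-applied verbatim.
`re.search` tries every starting position until one works.
The match spans [0:5] → '11111'.
Captured: group 1 = '1'.

(0, 5)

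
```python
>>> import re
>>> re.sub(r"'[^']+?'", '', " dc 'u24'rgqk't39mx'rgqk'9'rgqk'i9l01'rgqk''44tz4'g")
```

" dc rgqkrgqkrgqkrgqk'g"

Every occurrence is swapped for ''.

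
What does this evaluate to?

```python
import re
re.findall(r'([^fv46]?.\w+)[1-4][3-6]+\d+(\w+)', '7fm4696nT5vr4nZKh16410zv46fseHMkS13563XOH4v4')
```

Pattern: optionally any character except [fv46], then any character, then one or more of a word character (captured); then a character in [1-4], then one or more of a character in [3-6], then one or more of a digit; then one or more of a word character (captured).
`findall` packs the 2 group values into a tuple for every match.

[('7fm4696nT5vr4nZKh16410zv46fseHMkS1', 'XOH4v4')]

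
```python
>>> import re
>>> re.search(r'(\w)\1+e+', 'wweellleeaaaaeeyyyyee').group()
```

'wwee'

After group 1 captures some text, `\1` only succeeds where that same text appears again.
The match spans [0:4] → 'wwee'.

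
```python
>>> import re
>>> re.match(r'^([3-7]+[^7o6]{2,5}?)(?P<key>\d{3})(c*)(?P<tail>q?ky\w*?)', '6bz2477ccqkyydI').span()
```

`match` is anchored at position 0; if the pattern doesn't fit there, it returns None.
The match spans [0:12] → '6bz2477ccqky'.

(0, 12)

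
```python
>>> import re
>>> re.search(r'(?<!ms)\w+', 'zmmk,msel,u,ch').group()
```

The negative lookahead/lookbehind blocks any match where the forbidden context is present.
`re.search` tries every starting position until one works.
The match spans [0:4] → 'zmmk'.

'zmmk'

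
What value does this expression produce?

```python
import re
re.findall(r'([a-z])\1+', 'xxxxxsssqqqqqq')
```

A backreference is literal: `\1` must see the identical characters the first group matched.
Matches: at [0:5] match 'xxxxx', group 1 = 'x'; at [5:8] match 'sss', group 1 = 's'; at [8:14] match 'qqqqqq', group 1 = 'q'.
One capturing group, so `findall` returns just the captured substring from each match — 3 in all.

['x', 's', 'q']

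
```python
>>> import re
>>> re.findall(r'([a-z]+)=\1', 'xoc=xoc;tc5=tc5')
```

['xoc']

`\1` has to match the exact text group 1 already captured.
Scanning left to right: at [0:7] match 'xoc=xoc', group 1 = 'xoc'.
One capturing group, so `findall` returns just the captured substring from the one match — 1 in all.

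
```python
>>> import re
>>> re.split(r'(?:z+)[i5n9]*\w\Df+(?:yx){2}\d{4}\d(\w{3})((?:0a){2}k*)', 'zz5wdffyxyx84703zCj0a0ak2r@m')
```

`re.split` interleaves the captured-group text with the surrounding fragments.

['', 'zCj', '0a0ak', '2r@m']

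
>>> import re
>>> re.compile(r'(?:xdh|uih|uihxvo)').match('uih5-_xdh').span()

(0, 3)

`re.match` won't scan ahead — the pattern has to work from the very first character.
The match spans [0:3] → 'uih'.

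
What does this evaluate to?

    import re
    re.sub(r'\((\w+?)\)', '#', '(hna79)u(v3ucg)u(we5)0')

Matches: at [0:7] → '(hna79)'; at [8:15] → '(v3ucg)'; at [16:21] → '(we5)'.
`sub` substitutes '#' at each match site.

'#u#u#0'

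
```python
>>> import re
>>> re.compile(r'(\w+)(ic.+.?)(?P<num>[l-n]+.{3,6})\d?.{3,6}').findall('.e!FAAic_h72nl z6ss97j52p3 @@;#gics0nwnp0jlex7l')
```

[('FAA', 'ic_h72nl z6ss97j52p3 @@;#gics0nw', 'np0jle')]

This matches one or more of a word character (captured); then the literal 'ic', then one or more of any character, then optionally any character (captured); then one or more of a character in [l-n], then 3 to 6 of any character (captured as 'num'); then optionally a digit, then 3 to 6 of any character.
Multiple groups make `findall` return tuples — one 3-tuple for the one match.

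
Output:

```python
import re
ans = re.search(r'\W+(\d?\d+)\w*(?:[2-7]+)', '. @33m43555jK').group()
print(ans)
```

. @33m43555

The match spans [0:11] → '. @33m43555'.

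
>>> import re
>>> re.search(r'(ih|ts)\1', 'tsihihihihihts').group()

A backreference is literal: `\1` must see the identical characters the first group matched.
The match spans [2:6] → 'ihih'.

'ihih'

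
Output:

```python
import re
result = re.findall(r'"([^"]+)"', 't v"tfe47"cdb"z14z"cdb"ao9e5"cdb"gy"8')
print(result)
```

['tfe47', 'z14z', 'ao9e5', 'gy']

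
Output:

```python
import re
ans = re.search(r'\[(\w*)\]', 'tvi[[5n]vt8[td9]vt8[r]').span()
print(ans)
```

(4, 8)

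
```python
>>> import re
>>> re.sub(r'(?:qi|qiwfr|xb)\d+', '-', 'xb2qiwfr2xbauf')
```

Matches: at [0:3] → 'xb2'; at [3:9] → 'qiwfr2'.
Each match is replaced by '-'.

'--xbauf'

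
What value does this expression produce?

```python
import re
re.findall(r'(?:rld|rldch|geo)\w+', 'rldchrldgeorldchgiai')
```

['rldchrldgeorldchgiai']

Matches: at [0:20] → 'rldchrldgeorldchgiai'.
No capturing groups, so `findall` returns the 1 full match string.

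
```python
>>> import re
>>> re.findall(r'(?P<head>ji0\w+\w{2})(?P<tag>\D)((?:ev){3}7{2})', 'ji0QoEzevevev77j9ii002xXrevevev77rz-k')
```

[('ji0QoEzevevev77j9ii002xX', 'r', 'evevev77')]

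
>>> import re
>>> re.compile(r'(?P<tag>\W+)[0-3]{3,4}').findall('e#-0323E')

['#-']

This matches one or more of a non-word character (captured as 'tag'); then 3 to 4 of a character in [0-3].
Matches: at [1:7] match '#-0323', group 1 = '#-'.
With a single group, `findall` returns only what that group captured — 1 item.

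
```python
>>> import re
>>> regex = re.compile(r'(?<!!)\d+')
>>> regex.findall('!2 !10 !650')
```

A negative assertion filters positions out without eating any characters.
Matches: at [5:6] → '0'; at [9:11] → '50'.
No capturing groups, so `findall` returns the 2 full match strings.

['0', '50']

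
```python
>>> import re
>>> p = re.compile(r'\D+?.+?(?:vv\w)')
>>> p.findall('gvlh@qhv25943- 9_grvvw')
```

['gvlh@qhv25943- 9_grvvw']

The pattern matches one or more of a non-digit (lazy), then one or more of any character (lazy); then the literal 'vv', then a word character (non-capturing group).
Since nothing is captured, `findall` lists the 1 matched substring directly.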